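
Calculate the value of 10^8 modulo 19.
By repeated squaring (mod 19): 10^{1}≡10, 10^{2}≡5, 10^{4}≡6, 10^{8}≡17. So 10^{8} ≡ 17 (mod 19)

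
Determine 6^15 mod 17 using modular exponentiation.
By repeated squaring (mod 17): 6^{1}≡6, 6^{2}≡2, 6^{4}≡4, 6^{8}≡16. Then 6^{15} = 6^{8+4+2+1} ≡ 16 × 4 × 2 × 6 ≡ 3 (mod 17)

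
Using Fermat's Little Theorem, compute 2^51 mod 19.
By Fermat: 2^{18} ≡ 1 mod 19. 51 = 2×18 + 15. So 2^{51} ≡ 2^{15} ≡ 12 mod 19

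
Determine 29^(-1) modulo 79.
Since 79 is prime, by Fermat 29^(-1) ≡ 29^{77} ≡ 30 (mod 79). Verify: 29 × 30 = 870 ≡ 1 (mod 79)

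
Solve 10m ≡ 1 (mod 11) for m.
Since 11 is prime, by Fermat 10^(-1) ≡ 10^{9} ≡ 10 (mod 11). Verify: 10 × 10 = 100 ≡ 1 (mod 11)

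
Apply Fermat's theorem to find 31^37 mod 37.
By Fermat: 31^{36} ≡ 1 mod 37. So 31^{37} = 31^{36} · 31^{1} ≡ 31^{1} ≡ 31 mod 37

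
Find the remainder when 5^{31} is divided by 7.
By Fermat: 5^{6} ≡ 1 mod 7. 31 = 5×6 + 1. So 5^{31} ≡ 5^{1} ≡ 5 mod 7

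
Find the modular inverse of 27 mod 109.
Since 109 is prime, by Fermat 27^(-1) ≡ 27^{107} ≡ 105 (mod 109). Verify: 27 × 105 = 2835 ≡ 1 (mod 109)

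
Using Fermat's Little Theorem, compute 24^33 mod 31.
By Fermat: 24^{30} ≡ 1 mod 31. So 24^{33} = 24^{30} · 24^{3} ≡ 24^{3} ≡ 29 mod 31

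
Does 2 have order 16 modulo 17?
2^{8} ≡ 1 mod 17 and 8 < 16, so ord_17(2) = 8 ≠ 16 and 2 is not a primitive root.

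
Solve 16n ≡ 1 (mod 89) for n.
Since 89 is prime, by Fermat 16^(-1) ≡ 16^{87} ≡ 39 (mod 89). Verify: 16 × 39 = 624 ≡ 1 (mod 89)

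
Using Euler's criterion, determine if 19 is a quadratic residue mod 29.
By Euler's criterion: 19^{14} ≡ 28 mod 29. Since this equals -1 (≡ 28), 19 is not a QR.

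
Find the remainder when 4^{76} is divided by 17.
By Fermat: 4^{16} ≡ 1 mod 17. 76 = 4×16 + 12. So 4^{76} ≡ 4^{12} ≡ 1 mod 17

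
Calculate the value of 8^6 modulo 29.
By repeated squaring (mod 29): 8^{1}≡8, 8^{2}≡6, 8^{4}≡7. Then 8^{6} = 8^{4+2} ≡ 7 × 6 ≡ 13 (mod 29)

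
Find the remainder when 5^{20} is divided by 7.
By Fermat: 5^{6} ≡ 1 (mod 7). 20 = 3×6 + 2. So 5^{20} ≡ 5^{2} ≡ 4 (mod 7)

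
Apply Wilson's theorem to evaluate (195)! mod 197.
(196)! = (195)! × (196) ≡ -1 mod 197. So (195)! ≡ -1 × (196)^(-1) ≡ (-1)×(-1) = 1 mod 197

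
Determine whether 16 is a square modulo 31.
By Euler's criterion: 16^{15} ≡ 1 (mod 31). Since this equals 1, 16 is a QR.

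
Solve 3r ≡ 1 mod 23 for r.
Since 23 is prime, by Fermat 3^(-1) ≡ 3^{21} ≡ 8 mod 23. Verify: 3 × 8 = 24 ≡ 1 mod 23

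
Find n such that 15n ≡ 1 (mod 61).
Since 61 is prime, by Fermat 15^(-1) ≡ 15^{59} ≡ 57 (mod 61). Verify: 15 × 57 = 855 ≡ 1 (mod 61)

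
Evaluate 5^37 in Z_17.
Using Fermat: 5^{16} ≡ 1 mod 17. 37 ≡ 5 mod 16. So 5^{37} ≡ 5^{5} ≡ 14 mod 17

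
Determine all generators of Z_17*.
There are φ(16) = 8 primitive roots mod 17: {3, 5, 6, 7, 10, 11, 12, 14}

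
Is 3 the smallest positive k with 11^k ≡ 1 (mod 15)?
Powers of 11 mod 15: 11^1≡11, 11^2≡1. Already 11^2≡1, so the order is 2 < 3. No, the actual order is 2.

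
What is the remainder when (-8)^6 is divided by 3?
Using Fermat: (-8)^{2} ≡ 1 (mod 3). 6 ≡ 0 (mod 2). So (-8)^{6} ≡ (-8)^{0} ≡ 1 (mod 3)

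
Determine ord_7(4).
Powers of 4 mod 7: 4^1≡4, 4^2≡2, 4^3≡1. So the order of 4 is 3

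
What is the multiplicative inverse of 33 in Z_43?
Since 43 is prime, by Fermat 33^(-1) ≡ 33^{41} ≡ 30 (mod 43). Verify: 33 × 30 = 990 ≡ 1 (mod 43)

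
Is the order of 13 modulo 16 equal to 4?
Powers of 13 mod 16: 13^1≡13, 13^2≡9, 13^3≡5, 13^4≡1. First k with 13^k≡1 is k=4. Yes, ord_16(13) = 4.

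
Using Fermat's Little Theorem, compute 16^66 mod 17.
By Fermat: 16^{16} ≡ 1 mod 17. 66 = 4×16 + 2. So 16^{66} ≡ 16^{2} ≡ 1 mod 17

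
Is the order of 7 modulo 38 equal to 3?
Powers of 7 mod 38: 7^1≡7, 7^2≡11, 7^3≡1. First k with 7^k≡1 is k=3. Yes, ord_38(7) = 3.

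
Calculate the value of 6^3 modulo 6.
6^{3} = 216 ≡ 0 (mod 6)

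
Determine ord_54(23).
Powers of 23 mod 54: 23^1≡23, 23^2≡43, 23^3≡17, 23^4≡13, 23^5≡29, 23^6≡19, 23^7≡5, 23^8≡7, 23^9≡53, 23^10≡31, 23^11≡11, 23^12≡37, 23^13≡41, 23^14≡25, 23^15≡35, 23^16≡49, 23^17≡47, 23^18≡1. So the order of 23 is 18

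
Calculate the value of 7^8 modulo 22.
By repeated squaring mod 22: 7^{1}≡7, 7^{2}≡5, 7^{4}≡3, 7^{8}≡9. So 7^{8} ≡ 9 mod 22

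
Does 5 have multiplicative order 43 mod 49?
Powers of 5 mod 49: 5^1≡5, 5^2≡25, 5^3≡27, 5^4≡37, 5^5≡38, 5^6≡43, 5^7≡19, 5^8≡46, 5^9≡34, 5^10≡23, 5^11≡17, 5^12≡36, 5^13≡33, 5^14≡18, 5^15≡41, 5^16≡9, 5^17≡45, 5^18≡29, 5^19≡47, 5^20≡39, 5^21≡48, 5^22≡44, 5^23≡24, 5^24≡22, 5^25≡12, 5^26≡11, 5^27≡6, 5^28≡30, 5^29≡3, 5^30≡15, 5^31≡26, 5^32≡32, 5^33≡13, 5^34≡16, 5^35≡31, 5^36≡8, 5^37≡40, 5^38≡4, 5^39≡20, 5^40≡2, 5^41≡10, 5^42≡1. Already 5^42≡1, so the order is 42 < 43. No, the actual order is 42.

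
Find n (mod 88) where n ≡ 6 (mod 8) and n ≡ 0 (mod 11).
M = 8 × 11 = 88. M₁ = 11, y₁ ≡ 3 (mod 8). M₂ = 8, y₂ ≡ 7 (mod 11). n = 6×11×3 + 0×8×7 ≡ 22 (mod 88)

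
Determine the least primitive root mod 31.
g = 3. For each prime q|30: 3^{15}≡30, 3^{10}≡25, 3^{6}≡16, none ≡ 1, so ord_31(3) = 30 and 3 is a primitive root.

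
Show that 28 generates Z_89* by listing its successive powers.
28^1, 28^2, ..., 28^{88} mod 89: [28, 72, 58, 22, 82, 71, 30, 39, 24, 49, 37, 57, 83, 10, 13, 8, 46, 42, 19, 87, 33, 34, 62, 45, 14, 36, 29, 11, 41, 80, 15, 64, 12, 69, 63, 73, 86, 5, 51, 4, 23, 21, 54, 88, 61, 17, 31, 67, 7, 18, 59, 50, 65, 40, 52, 32, 6, 79, 76, 81, 43, 47, 70, 2, 56, 55, 27, 44, 75, 53, 60, 78, 48, 9, 74, 25, 77, 20, 26, 16, 3, 84, 38, 85, 66, 68, 35, 1]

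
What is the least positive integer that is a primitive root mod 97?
g = 5. Powers: [5, 25, 28, 43, 21, 8, ...] generates all 96 non-zero residues.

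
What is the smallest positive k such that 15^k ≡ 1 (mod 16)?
Powers of 15 mod 16: 15^1≡15, 15^2≡1. ord_16(15) = 2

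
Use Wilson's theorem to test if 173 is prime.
(172)! mod 173 = 172. Since 172 ≡ -1 mod 173, 173 is prime.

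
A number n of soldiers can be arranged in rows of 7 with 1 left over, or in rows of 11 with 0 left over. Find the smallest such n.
M = 7 × 11 = 77. M₁ = 11, y₁ ≡ 2 mod 7. M₂ = 7, y₂ ≡ 8 mod 11. n = 1×11×2 + 0×7×8 ≡ 22 mod 77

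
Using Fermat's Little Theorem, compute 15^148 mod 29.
By Fermat: 15^{28} ≡ 1 (mod 29). 148 = 5×28 + 8. So 15^{148} ≡ 15^{8} ≡ 23 (mod 29)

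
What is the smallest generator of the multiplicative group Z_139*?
g = 2. Powers: [2, 4, 8, 16, 32, 64, 128, ...] generates all 138 non-zero residues.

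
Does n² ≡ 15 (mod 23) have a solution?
By Euler's criterion: 15^{11} ≡ 22 (mod 23). Since this equals -1 (≡ 22), 15 is not a QR.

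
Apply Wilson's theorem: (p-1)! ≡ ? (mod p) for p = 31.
By Wilson's theorem, (30)! ≡ -1 ≡ 30 mod 31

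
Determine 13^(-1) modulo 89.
Since 89 is prime, by Fermat 13^(-1) ≡ 13^{87} ≡ 48 mod 89. Verify: 13 × 48 = 624 ≡ 1 mod 89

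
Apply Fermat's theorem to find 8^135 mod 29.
By Fermat: 8^{28} ≡ 1 mod 29. 135 = 4×28 + 23. So 8^{135} ≡ 8^{23} ≡ 14 mod 29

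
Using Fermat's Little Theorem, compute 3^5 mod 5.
By Fermat: 3^{4} ≡ 1 mod 5. So 3^{5} = 3^{4} · 3^{1} ≡ 3^{1} ≡ 3 mod 5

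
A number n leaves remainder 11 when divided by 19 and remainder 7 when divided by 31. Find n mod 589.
M = 19 × 31 = 589. M₁ = 31, y₁ ≡ 8 mod 19. M₂ = 19, y₂ ≡ 18 mod 31. n = 11×31×8 + 7×19×18 ≡ 410 mod 589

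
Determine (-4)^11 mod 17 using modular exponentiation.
By repeated squaring (mod 17): (-4)^{1}≡13, (-4)^{2}≡16, (-4)^{4}≡1, (-4)^{8}≡1. Then (-4)^{11} = (-4)^{8+2+1} ≡ 1 × 16 × 13 ≡ 4 (mod 17)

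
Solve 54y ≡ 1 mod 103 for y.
Since 103 is prime, by Fermat 54^(-1) ≡ 54^{101} ≡ 21 mod 103. Verify: 54 × 21 = 1134 ≡ 1 mod 103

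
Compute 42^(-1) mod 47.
Since 47 is prime, by Fermat 42^(-1) ≡ 42^{45} ≡ 28 mod 47. Verify: 42 × 28 = 1176 ≡ 1 mod 47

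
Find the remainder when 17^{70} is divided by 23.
By Fermat: 17^{22} ≡ 1 (mod 23). 70 = 3×22 + 4. So 17^{70} ≡ 17^{4} ≡ 8 (mod 23)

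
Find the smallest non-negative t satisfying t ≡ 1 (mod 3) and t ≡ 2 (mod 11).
M = 3 × 11 = 33. M₁ = 11, y₁ ≡ 2 (mod 3). M₂ = 3, y₂ ≡ 4 (mod 11). t = 1×11×2 + 2×3×4 ≡ 13 (mod 33)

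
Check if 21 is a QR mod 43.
By Euler's criterion: 21^{21} ≡ 1 mod 43. Since this equals 1, 21 is a QR.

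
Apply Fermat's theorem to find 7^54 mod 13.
By Fermat: 7^{12} ≡ 1 mod 13. 54 = 4×12 + 6. So 7^{54} ≡ 7^{6} ≡ 12 mod 13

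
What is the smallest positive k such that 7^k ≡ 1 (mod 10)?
Powers of 7 mod 10: 7^1≡7, 7^2≡9, 7^3≡3, 7^4≡1. So the order of 7 is 4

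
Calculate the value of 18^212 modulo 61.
Using Fermat: 18^{60} ≡ 1 (mod 61). 212 ≡ 32 (mod 60). So 18^{212} ≡ 18^{32} ≡ 42 (mod 61)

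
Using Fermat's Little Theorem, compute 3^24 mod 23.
By Fermat: 3^{22} ≡ 1 mod 23. So 3^{24} = 3^{22} · 3^{2} ≡ 3^{2} ≡ 9 mod 23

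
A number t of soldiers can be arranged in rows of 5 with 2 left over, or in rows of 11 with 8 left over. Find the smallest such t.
M = 5 × 11 = 55. M₁ = 11, y₁ ≡ 1 (mod 5). M₂ = 5, y₂ ≡ 9 (mod 11). t = 2×11×1 + 8×5×9 ≡ 52 (mod 55)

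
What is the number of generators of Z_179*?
There are φ(179-1) = φ(178) = 88 primitive roots modulo 179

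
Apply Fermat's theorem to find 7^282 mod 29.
By Fermat: 7^{28} ≡ 1 mod 29. 282 ≡ 2 mod 28. So 7^{282} ≡ 7^{2} ≡ 20 mod 29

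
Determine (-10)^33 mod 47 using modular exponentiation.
By repeated squaring (mod 47): (-10)^{1}≡37, (-10)^{2}≡6, (-10)^{4}≡36, (-10)^{8}≡27, (-10)^{16}≡24, (-10)^{32}≡12. Then (-10)^{33} = (-10)^{32+1} ≡ 12 × 37 ≡ 21 (mod 47)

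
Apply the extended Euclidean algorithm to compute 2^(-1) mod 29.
Extended GCD: 2(-14) + 29(1) = 1. So 2^(-1) ≡ -14 ≡ 15 (mod 29). Verify: 2 × 15 = 30 ≡ 1 (mod 29)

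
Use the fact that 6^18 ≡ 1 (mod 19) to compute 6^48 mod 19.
By Fermat: 6^{18} ≡ 1 (mod 19). 48 = 2×18 + 12. So 6^{48} ≡ 6^{12} ≡ 7 (mod 19)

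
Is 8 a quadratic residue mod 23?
By Euler's criterion: 8^{11} ≡ 1 (mod 23). Since this equals 1, 8 is a QR.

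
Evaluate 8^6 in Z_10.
By repeated squaring (mod 10): 8^{1}≡8, 8^{2}≡4, 8^{4}≡6. Then 8^{6} = 8^{4+2} ≡ 6 × 4 ≡ 4 (mod 10)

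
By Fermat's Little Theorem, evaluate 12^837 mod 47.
By Fermat: 12^{46} ≡ 1 (mod 47). 837 ≡ 9 (mod 46). So 12^{837} ≡ 12^{9} ≡ 32 (mod 47)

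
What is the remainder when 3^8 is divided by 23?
By repeated squaring mod 23: 3^{1}≡3, 3^{2}≡9, 3^{4}≡12, 3^{8}≡6. So 3^{8} ≡ 6 mod 23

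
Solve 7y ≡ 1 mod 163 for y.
Since 163 is prime, by Fermat 7^(-1) ≡ 7^{161} ≡ 70 mod 163. Verify: 7 × 70 = 490 ≡ 1 mod 163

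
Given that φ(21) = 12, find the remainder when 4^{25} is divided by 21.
By Euler: 4^{12} ≡ 1 mod 21 since gcd(4, 21) = 1. 25 = 2×12 + 1. So 4^{25} ≡ 4^{1} ≡ 4 mod 21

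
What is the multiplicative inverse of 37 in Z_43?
Since 43 is prime, by Fermat 37^(-1) ≡ 37^{41} ≡ 7 mod 43. Verify: 37 × 7 = 259 ≡ 1 mod 43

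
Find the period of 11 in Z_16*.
Powers of 11 mod 16: 11^1≡11, 11^2≡9, 11^3≡3, 11^4≡1. So the order of 11 is 4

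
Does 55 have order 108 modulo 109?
55^{36} ≡ 1 (mod 109) and 36 < 108, so ord_109(55) = 36 ≠ 108 and 55 is not a primitive root.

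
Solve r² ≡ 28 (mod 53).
The square roots of 28 mod 53 are 44 and 9. Verify: 44² = 1936 ≡ 28 (mod 53)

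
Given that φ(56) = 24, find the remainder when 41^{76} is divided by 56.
By Euler: 41^{24} ≡ 1 (mod 56) since gcd(41, 56) = 1. 76 = 3×24 + 4. So 41^{76} ≡ 41^{4} ≡ 1 (mod 56)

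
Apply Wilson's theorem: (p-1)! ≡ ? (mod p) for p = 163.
By Wilson's theorem, (162)! ≡ -1 ≡ 162 (mod 163)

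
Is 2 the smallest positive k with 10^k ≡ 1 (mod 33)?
Powers of 10 mod 33: 10^1≡10, 10^2≡1. First k with 10^k≡1 is k=2. Yes, ord_33(10) = 2.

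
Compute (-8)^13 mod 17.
By repeated squaring (mod 17): (-8)^{1}≡9, (-8)^{2}≡13, (-8)^{4}≡16, (-8)^{8}≡1. Then (-8)^{13} = (-8)^{8+4+1} ≡ 1 × 16 × 9 ≡ 8 (mod 17)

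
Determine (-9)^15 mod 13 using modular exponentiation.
Using Fermat: (-9)^{12} ≡ 1 (mod 13). 15 ≡ 3 (mod 12). So (-9)^{15} ≡ (-9)^{3} ≡ 12 (mod 13)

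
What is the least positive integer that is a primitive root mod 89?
g = 3. For each prime q|88: 3^{44}≡88, 3^{8}≡64, none ≡ 1, so ord_89(3) = 88 and 3 is a primitive root.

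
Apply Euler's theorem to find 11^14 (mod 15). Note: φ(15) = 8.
By Euler: 11^{8} ≡ 1 (mod 15) since gcd(11, 15) = 1. 14 = 1×8 + 6. So 11^{14} ≡ 11^{6} ≡ 1 (mod 15)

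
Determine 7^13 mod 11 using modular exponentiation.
Using Fermat: 7^{10} ≡ 1 mod 11. 13 ≡ 3 mod 10. So 7^{13} ≡ 7^{3} ≡ 2 mod 11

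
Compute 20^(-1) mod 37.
Since 37 is prime, by Fermat 20^(-1) ≡ 20^{35} ≡ 13 mod 37. Verify: 20 × 13 = 260 ≡ 1 mod 37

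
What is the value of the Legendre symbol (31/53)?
(31/53) = 31^{26} mod 53 = -1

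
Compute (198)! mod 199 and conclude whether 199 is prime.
(198)! mod 199 = 198. Since 198 ≡ -1 (mod 199), 199 is prime.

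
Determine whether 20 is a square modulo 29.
By Euler's criterion: 20^{14} ≡ 1 (mod 29). Since this equals 1, 20 is a QR.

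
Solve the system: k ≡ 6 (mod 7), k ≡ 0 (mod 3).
M = 7 × 3 = 21. M₁ = 3, y₁ ≡ 5 (mod 7). M₂ = 7, y₂ ≡ 1 (mod 3). k = 6×3×5 + 0×7×1 ≡ 6 (mod 21)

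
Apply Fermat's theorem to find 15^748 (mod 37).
By Fermat: 15^{36} ≡ 1 (mod 37). 748 ≡ 28 (mod 36). So 15^{748} ≡ 15^{28} ≡ 16 (mod 37)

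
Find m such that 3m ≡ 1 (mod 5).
Since 5 is prime, by Fermat 3^(-1) ≡ 3^{3} ≡ 2 (mod 5). Verify: 3 × 2 = 6 ≡ 1 (mod 5)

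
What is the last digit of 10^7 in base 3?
Using Fermat: 10^{2} ≡ 1 mod 3. 7 ≡ 1 mod 2. So 10^{7} ≡ 10^{1} ≡ 1 mod 3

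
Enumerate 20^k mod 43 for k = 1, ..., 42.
20^1, 20^2, ..., 20^{42} mod 43: [20, 13, 2, 40, 26, 4, 37, 9, 8, 31, 18, 16, 19, 36, 32, 38, 29, 21, 33, 15, 42, 23, 30, 41, 3, 17, 39, 6, 34, 35, 12, 25, 27, 24, 7, 11, 5, 14, 22, 10, 28, 1]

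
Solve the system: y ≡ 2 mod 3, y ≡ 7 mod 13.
M = 3 × 13 = 39. M₁ = 13, y₁ ≡ 1 mod 3. M₂ = 3, y₂ ≡ 9 mod 13. y = 2×13×1 + 7×3×9 ≡ 20 mod 39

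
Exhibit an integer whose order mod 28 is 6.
19 has order 6 mod 28 since 19^{6} ≡ 1 mod 28 and no smaller power works.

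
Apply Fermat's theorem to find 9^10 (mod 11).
By Fermat's Little Theorem, 9^{10} ≡ 1 (mod 11) since 11 is prime and gcd(9, 11) = 1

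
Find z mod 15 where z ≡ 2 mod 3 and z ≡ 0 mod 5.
M = 3 × 5 = 15. M₁ = 5, y₁ ≡ 2 mod 3. M₂ = 3, y₂ ≡ 2 mod 5. z = 2×5×2 + 0×3×2 ≡ 5 mod 15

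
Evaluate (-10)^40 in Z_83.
By repeated squaring (mod 83): (-10)^{1}≡73, (-10)^{2}≡17, (-10)^{4}≡40, (-10)^{8}≡23, (-10)^{16}≡31, (-10)^{32}≡48. Then (-10)^{40} = (-10)^{32+8} ≡ 48 × 23 ≡ 25 (mod 83)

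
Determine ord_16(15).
Powers of 15 mod 16: 15^1≡15, 15^2≡1. ord_16(15) = 2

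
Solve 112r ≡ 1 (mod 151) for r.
Since 151 is prime, by Fermat 112^(-1) ≡ 112^{149} ≡ 120 (mod 151). Verify: 112 × 120 = 13440 ≡ 1 (mod 151)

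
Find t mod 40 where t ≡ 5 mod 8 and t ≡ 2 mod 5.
M = 8 × 5 = 40. M₁ = 5, y₁ ≡ 5 mod 8. M₂ = 8, y₂ ≡ 2 mod 5. t = 5×5×5 + 2×8×2 ≡ 37 mod 40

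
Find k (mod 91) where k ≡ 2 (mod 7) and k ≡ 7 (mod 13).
M = 7 × 13 = 91. M₁ = 13, y₁ ≡ 6 (mod 7). M₂ = 7, y₂ ≡ 2 (mod 13). k = 2×13×6 + 7×7×2 ≡ 72 (mod 91)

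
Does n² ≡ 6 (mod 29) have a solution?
By Euler's criterion: 6^{14} ≡ 1 (mod 29). Since this equals 1, 6 is a QR.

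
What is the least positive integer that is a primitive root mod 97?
g = 5. For each prime q|96: 5^{48}≡96, 5^{32}≡35, none ≡ 1, so ord_97(5) = 96 and 5 is a primitive root.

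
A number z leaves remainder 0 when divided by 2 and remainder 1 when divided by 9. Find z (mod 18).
M = 2 × 9 = 18. M₁ = 9, y₁ ≡ 1 (mod 2). M₂ = 2, y₂ ≡ 5 (mod 9). z = 0×9×1 + 1×2×5 ≡ 10 (mod 18)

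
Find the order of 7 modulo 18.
Powers of 7 mod 18: 7^1≡7, 7^2≡13, 7^3≡1. So the order of 7 is 3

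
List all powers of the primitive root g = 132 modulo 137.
132^1, 132^2, ..., 132^{136} mod 137: [132, 25, 12, 77, 26, 7, 102, 38, 84, 128, 45, 49, 29, 129, 40, 74, 41, 69, 66, 81, 6, 107, 13, 72, 51, 19, 42, 64, 91, 93, 83, 133, 20, 37, 89, 103, 33, 109, 3, 122, 75, 36, 94, 78, 21, 32, 114, 115, 110, 135, 10, 87, 113, 120, 85, 123, 70, 61, 106, 18, 47, 39, 79, 16, 57, 126, 55, 136, 5, 112, 125, 60, 111, 130, 35, 99, 53, 9, 92, 88, 108, 8, 97, 63, 96, 68, 71, 56, 131, 30, 124, 65, 86, 118, 95, 73, 46, 44, 54, 4, 117, 100, 48, 34, 104, 28, 134, 15, 62, 101, 43, 59, 116, 105, 23, 22, 27, 2, 127, 50, 24, 17, 52, 14, 67, 76, 31, 119, 90, 98, 58, 121, 80, 11, 82, 1]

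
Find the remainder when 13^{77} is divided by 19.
By Fermat: 13^{18} ≡ 1 mod 19. 77 = 4×18 + 5. So 13^{77} ≡ 13^{5} ≡ 14 mod 19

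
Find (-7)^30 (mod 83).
By repeated squaring (mod 83): (-7)^{1}≡76, (-7)^{2}≡49, (-7)^{4}≡77, (-7)^{8}≡36, (-7)^{16}≡51. Then (-7)^{30} = (-7)^{16+8+4+2} ≡ 51 × 36 × 77 × 49 ≡ 48 (mod 83)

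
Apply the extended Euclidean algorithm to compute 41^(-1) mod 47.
Extended GCD: 41(-8) + 47(7) = 1. So 41^(-1) ≡ -8 ≡ 39 mod 47. Verify: 41 × 39 = 1599 ≡ 1 mod 47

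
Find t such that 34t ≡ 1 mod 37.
Since 37 is prime, by Fermat 34^(-1) ≡ 34^{35} ≡ 12 mod 37. Verify: 34 × 12 = 408 ≡ 1 mod 37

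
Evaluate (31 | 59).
(31/59) = 31^{29} mod 59 = -1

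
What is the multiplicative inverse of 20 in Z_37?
Since 37 is prime, by Fermat 20^(-1) ≡ 20^{35} ≡ 13 mod 37. Verify: 20 × 13 = 260 ≡ 1 mod 37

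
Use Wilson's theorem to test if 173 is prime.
(172)! mod 173 = 172. Since 172 ≡ -1 (mod 173), 173 is prime.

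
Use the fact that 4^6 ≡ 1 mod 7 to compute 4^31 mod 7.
By Fermat: 4^{6} ≡ 1 mod 7. 31 = 5×6 + 1. So 4^{31} ≡ 4^{1} ≡ 4 mod 7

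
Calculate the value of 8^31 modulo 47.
By repeated squaring mod 47: 8^{1}≡8, 8^{2}≡17, 8^{4}≡7, 8^{8}≡2, 8^{16}≡4. Then 8^{31} = 8^{16+8+4+2+1} ≡ 4 × 2 × 7 × 17 × 8 ≡ 2 mod 47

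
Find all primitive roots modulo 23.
There are φ(22) = 10 primitive roots mod 23: {5, 7, 10, 11, 14, 15, 17, 19, 20, 21}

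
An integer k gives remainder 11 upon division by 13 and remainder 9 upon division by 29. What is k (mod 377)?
M = 13 × 29 = 377. M₁ = 29, y₁ ≡ 9 (mod 13). M₂ = 13, y₂ ≡ 9 (mod 29). k = 11×29×9 + 9×13×9 ≡ 154 (mod 377)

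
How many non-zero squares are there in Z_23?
Exactly half the non-zero residues mod a prime are QRs: (23-1)/2 = 11.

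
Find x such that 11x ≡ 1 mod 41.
Since 41 is prime, by Fermat 11^(-1) ≡ 11^{39} ≡ 15 mod 41. Verify: 11 × 15 = 165 ≡ 1 mod 41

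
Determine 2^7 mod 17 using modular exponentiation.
By repeated squaring (mod 17): 2^{1}≡2, 2^{2}≡4, 2^{4}≡16. Then 2^{7} = 2^{4+2+1} ≡ 16 × 4 × 2 ≡ 9 (mod 17)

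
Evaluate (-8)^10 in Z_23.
By repeated squaring (mod 23): (-8)^{1}≡15, (-8)^{2}≡18, (-8)^{4}≡2, (-8)^{8}≡4. Then (-8)^{10} = (-8)^{8+2} ≡ 4 × 18 ≡ 3 (mod 23)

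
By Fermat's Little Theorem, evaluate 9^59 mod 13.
By Fermat: 9^{12} ≡ 1 (mod 13). 59 = 4×12 + 11. So 9^{59} ≡ 9^{11} ≡ 3 (mod 13)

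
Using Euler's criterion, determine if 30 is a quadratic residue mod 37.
By Euler's criterion: 30^{18} ≡ 1 (mod 37). Since this equals 1, 30 is a QR.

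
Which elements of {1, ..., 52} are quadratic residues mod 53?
Quadratic residues modulo 53: {1, 4, 6, 7, 9, 10, 11, 13, 15, 16, 17, 24, 25, 28, 29, 36, 37, 38, 40, 42, 43, 44, 46, 47, 49, 52}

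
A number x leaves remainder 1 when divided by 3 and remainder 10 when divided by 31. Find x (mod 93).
M = 3 × 31 = 93. M₁ = 31, y₁ ≡ 1 (mod 3). M₂ = 3, y₂ ≡ 21 (mod 31). x = 1×31×1 + 10×3×21 ≡ 10 (mod 93)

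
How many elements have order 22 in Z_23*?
There are φ(23-1) = φ(22) = 10 primitive roots modulo 23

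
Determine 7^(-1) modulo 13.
Since 13 is prime, by Fermat 7^(-1) ≡ 7^{11} ≡ 2 (mod 13). Verify: 7 × 2 = 14 ≡ 1 (mod 13)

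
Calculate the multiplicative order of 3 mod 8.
Powers of 3 mod 8: 3^1≡3, 3^2≡1. So the order of 3 is 2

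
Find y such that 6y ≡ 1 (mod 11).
Since 11 is prime, by Fermat 6^(-1) ≡ 6^{9} ≡ 2 (mod 11). Verify: 6 × 2 = 12 ≡ 1 (mod 11)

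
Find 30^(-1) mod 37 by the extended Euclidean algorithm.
Extended GCD: 30(-16) + 37(13) = 1. So 30^(-1) ≡ -16 ≡ 21 mod 37. Verify: 30 × 21 = 630 ≡ 1 mod 37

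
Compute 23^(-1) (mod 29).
Since 29 is prime, by Fermat 23^(-1) ≡ 23^{27} ≡ 24 (mod 29). Verify: 23 × 24 = 552 ≡ 1 (mod 29)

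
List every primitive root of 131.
There are φ(130) = 48 primitive roots mod 131: {2, 6, 8, 10, 14, 17, 22, 23, 26, 29, 30, 31, 37, 40, 50, 54, 56, 57, 66, 67, 72, 76, 82, 83, 85, 87, 88, 90, 93, 95, 96, 97, 98, 103, 104, 106, 110, 111, 115, 116, 118, 119, 120, 122, 124, 126, 127, 128}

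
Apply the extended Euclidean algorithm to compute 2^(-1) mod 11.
Extended GCD: 2(-5) + 11(1) = 1. So 2^(-1) ≡ -5 ≡ 6 mod 11. Verify: 2 × 6 = 12 ≡ 1 mod 11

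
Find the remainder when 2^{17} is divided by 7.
By Fermat: 2^{6} ≡ 1 mod 7. 17 = 2×6 + 5. So 2^{17} ≡ 2^{5} ≡ 4 mod 7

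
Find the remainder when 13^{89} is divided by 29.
By Fermat: 13^{28} ≡ 1 (mod 29). 89 = 3×28 + 5. So 13^{89} ≡ 13^{5} ≡ 6 (mod 29)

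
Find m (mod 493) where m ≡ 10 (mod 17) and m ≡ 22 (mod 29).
M = 17 × 29 = 493. M₁ = 29, y₁ ≡ 10 (mod 17). M₂ = 17, y₂ ≡ 12 (mod 29). m = 10×29×10 + 22×17×12 ≡ 486 (mod 493)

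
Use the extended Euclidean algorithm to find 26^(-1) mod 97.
Extended GCD: 26(-41) + 97(11) = 1. So 26^(-1) ≡ -41 ≡ 56 (mod 97). Verify: 26 × 56 = 1456 ≡ 1 (mod 97)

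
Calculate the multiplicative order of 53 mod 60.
Powers of 53 mod 60: 53^1≡53, 53^2≡49, 53^3≡17, 53^4≡1. ord_60(53) = 4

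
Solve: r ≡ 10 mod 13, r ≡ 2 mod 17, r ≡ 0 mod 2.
M = 13 × 17 × 2 = 442. M₁ = 34, y₁ ≡ 5 mod 13. M₂ = 26, y₂ ≡ 2 mod 17. M₃ = 221, y₃ ≡ 1 mod 2. r = 10×34×5 + 2×26×2 + 0×221×1 ≡ 36 mod 442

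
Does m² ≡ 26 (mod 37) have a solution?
By Euler's criterion: 26^{18} ≡ 1 (mod 37). Since this equals 1, 26 is a QR.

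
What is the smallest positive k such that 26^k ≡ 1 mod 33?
Powers of 26 mod 33: 26^1≡26, 26^2≡16, 26^3≡20, 26^4≡25, 26^5≡23, 26^6≡4, 26^7≡5, 26^8≡31, 26^9≡14, 26^10≡1. So the order of 26 is 10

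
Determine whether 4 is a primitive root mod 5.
4^{2} ≡ 1 mod 5 and 2 < 4, so ord_5(4) = 2 ≠ 4 and 4 is not a primitive root.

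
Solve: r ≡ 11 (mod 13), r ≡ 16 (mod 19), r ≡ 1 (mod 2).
M = 13 × 19 × 2 = 494. M₁ = 38, y₁ ≡ 12 (mod 13). M₂ = 26, y₂ ≡ 11 (mod 19). M₃ = 247, y₃ ≡ 1 (mod 2). r = 11×38×12 + 16×26×11 + 1×247×1 ≡ 453 (mod 494)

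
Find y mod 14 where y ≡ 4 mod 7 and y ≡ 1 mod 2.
M = 7 × 2 = 14. M₁ = 2, y₁ ≡ 4 mod 7. M₂ = 7, y₂ ≡ 1 mod 2. y = 4×2×4 + 1×7×1 ≡ 11 mod 14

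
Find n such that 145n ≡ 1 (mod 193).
Since 193 is prime, by Fermat 145^(-1) ≡ 145^{191} ≡ 4 (mod 193). Verify: 145 × 4 = 580 ≡ 1 (mod 193)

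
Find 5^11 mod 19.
By repeated squaring mod 19: 5^{1}≡5, 5^{2}≡6, 5^{4}≡17, 5^{8}≡4. Then 5^{11} = 5^{8+2+1} ≡ 4 × 6 × 5 ≡ 6 mod 19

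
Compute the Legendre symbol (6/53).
(6/53) = 6^{26} mod 53 = 1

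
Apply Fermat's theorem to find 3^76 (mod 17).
By Fermat: 3^{16} ≡ 1 (mod 17). 76 = 4×16 + 12. So 3^{76} ≡ 3^{12} ≡ 4 (mod 17)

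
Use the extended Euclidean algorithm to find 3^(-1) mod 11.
Extended GCD: 3(4) + 11(-1) = 1. So 3^(-1) ≡ 4 (mod 11). Verify: 3 × 4 = 12 ≡ 1 (mod 11)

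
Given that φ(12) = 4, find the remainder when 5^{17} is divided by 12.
By Euler: 5^{4} ≡ 1 (mod 12) since gcd(5, 12) = 1. 17 = 4×4 + 1. So 5^{17} ≡ 5^{1} ≡ 5 (mod 12)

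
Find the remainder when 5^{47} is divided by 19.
By Fermat: 5^{18} ≡ 1 mod 19. 47 = 2×18 + 11. So 5^{47} ≡ 5^{11} ≡ 6 mod 19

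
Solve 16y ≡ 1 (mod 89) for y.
Since 89 is prime, by Fermat 16^(-1) ≡ 16^{87} ≡ 39 (mod 89). Verify: 16 × 39 = 624 ≡ 1 (mod 89)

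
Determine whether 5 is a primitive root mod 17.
ord_17(5) divides 16. For each prime q|16: 5^{8}≡16, none ≡ 1. So 5 has order 16 and is a primitive root mod 17.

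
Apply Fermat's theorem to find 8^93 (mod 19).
By Fermat: 8^{18} ≡ 1 (mod 19). 93 = 5×18 + 3. So 8^{93} ≡ 8^{3} ≡ 18 (mod 19)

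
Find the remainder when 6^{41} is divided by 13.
By Fermat: 6^{12} ≡ 1 (mod 13). 41 = 3×12 + 5. So 6^{41} ≡ 6^{5} ≡ 2 (mod 13)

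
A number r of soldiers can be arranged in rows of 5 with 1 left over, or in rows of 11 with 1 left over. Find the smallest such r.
M = 5 × 11 = 55. M₁ = 11, y₁ ≡ 1 mod 5. M₂ = 5, y₂ ≡ 9 mod 11. r = 1×11×1 + 1×5×9 ≡ 1 mod 55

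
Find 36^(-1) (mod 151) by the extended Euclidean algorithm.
Extended GCD: 36(21) + 151(-5) = 1. So 36^(-1) ≡ 21 (mod 151). Verify: 36 × 21 = 756 ≡ 1 (mod 151)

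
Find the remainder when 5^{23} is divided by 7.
By Fermat: 5^{6} ≡ 1 (mod 7). 23 = 3×6 + 5. So 5^{23} ≡ 5^{5} ≡ 3 (mod 7)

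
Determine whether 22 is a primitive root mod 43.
22^{14} ≡ 1 mod 43 and 14 < 42, so ord_43(22) = 14 ≠ 42 and 22 is not a primitive root.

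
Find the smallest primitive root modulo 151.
g = 6. Powers: [6, 36, 65, 88, 75, 148, 133, 43, 107, ...] generates all 150 non-zero residues.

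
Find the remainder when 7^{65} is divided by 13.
By Fermat: 7^{12} ≡ 1 (mod 13). 65 = 5×12 + 5. So 7^{65} ≡ 7^{5} ≡ 11 (mod 13)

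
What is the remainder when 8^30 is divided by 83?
By repeated squaring (mod 83): 8^{1}≡8, 8^{2}≡64, 8^{4}≡29, 8^{8}≡11, 8^{16}≡38. Then 8^{30} = 8^{16+8+4+2} ≡ 38 × 11 × 29 × 64 ≡ 7 (mod 83)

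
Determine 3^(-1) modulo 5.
Since 5 is prime, by Fermat 3^(-1) ≡ 3^{3} ≡ 2 (mod 5). Verify: 3 × 2 = 6 ≡ 1 (mod 5)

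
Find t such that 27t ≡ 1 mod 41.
Since 41 is prime, by Fermat 27^(-1) ≡ 27^{39} ≡ 38 mod 41. Verify: 27 × 38 = 1026 ≡ 1 mod 41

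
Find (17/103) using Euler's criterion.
(17/103) = 17^{51} mod 103 = 1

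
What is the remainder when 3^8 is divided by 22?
By repeated squaring mod 22: 3^{1}≡3, 3^{2}≡9, 3^{4}≡15, 3^{8}≡5. So 3^{8} ≡ 5 mod 22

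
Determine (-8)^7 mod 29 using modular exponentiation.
By repeated squaring (mod 29): (-8)^{1}≡21, (-8)^{2}≡6, (-8)^{4}≡7. Then (-8)^{7} = (-8)^{4+2+1} ≡ 7 × 6 × 21 ≡ 12 (mod 29)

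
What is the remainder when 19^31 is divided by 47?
By repeated squaring (mod 47): 19^{1}≡19, 19^{2}≡32, 19^{4}≡37, 19^{8}≡6, 19^{16}≡36. Then 19^{31} = 19^{16+8+4+2+1} ≡ 36 × 6 × 37 × 32 × 19 ≡ 41 (mod 47)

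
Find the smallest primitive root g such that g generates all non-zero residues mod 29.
g = 2. For each prime q|28: 2^{14}≡28, 2^{4}≡16, none ≡ 1, so ord_29(2) = 28 and 2 is a primitive root.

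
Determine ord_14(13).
Powers of 13 mod 14: 13^1≡13, 13^2≡1. Order = 2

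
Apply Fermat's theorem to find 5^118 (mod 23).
By Fermat: 5^{22} ≡ 1 (mod 23). 118 = 5×22 + 8. So 5^{118} ≡ 5^{8} ≡ 16 (mod 23)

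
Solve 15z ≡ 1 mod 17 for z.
Since 17 is prime, by Fermat 15^(-1) ≡ 15^{15} ≡ 8 mod 17. Verify: 15 × 8 = 120 ≡ 1 mod 17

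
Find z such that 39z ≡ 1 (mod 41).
Since 41 is prime, by Fermat 39^(-1) ≡ 39^{39} ≡ 20 (mod 41). Verify: 39 × 20 = 780 ≡ 1 (mod 41)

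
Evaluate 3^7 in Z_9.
By repeated squaring mod 9: 3^{1}≡3, 3^{2}≡0, 3^{4}≡0. Then 3^{7} = 3^{4+2+1} ≡ 0 × 0 × 3 ≡ 0 mod 9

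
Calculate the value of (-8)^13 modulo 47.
By repeated squaring mod 47: (-8)^{1}≡39, (-8)^{2}≡17, (-8)^{4}≡7, (-8)^{8}≡2. Then (-8)^{13} = (-8)^{8+4+1} ≡ 2 × 7 × 39 ≡ 29 mod 47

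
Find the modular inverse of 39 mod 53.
Since 53 is prime, by Fermat 39^(-1) ≡ 39^{51} ≡ 34 (mod 53). Verify: 39 × 34 = 1326 ≡ 1 (mod 53)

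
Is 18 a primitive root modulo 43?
ord_43(18) divides 42. For each prime q|42: 18^{21}≡42, 18^{14}≡6, 18^{6}≡41, none ≡ 1. So 18 has order 42 and is a primitive root mod 43.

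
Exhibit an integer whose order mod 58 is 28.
3 has order 28 mod 58 since 3^{28} ≡ 1 (mod 58) and no smaller power works.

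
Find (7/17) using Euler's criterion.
(7/17) = 7^{8} mod 17 = -1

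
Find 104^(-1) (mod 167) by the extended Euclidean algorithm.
Extended GCD: 104(53) + 167(-33) = 1. So 104^(-1) ≡ 53 (mod 167). Verify: 104 × 53 = 5512 ≡ 1 (mod 167)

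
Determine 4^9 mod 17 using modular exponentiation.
By repeated squaring mod 17: 4^{1}≡4, 4^{2}≡16, 4^{4}≡1, 4^{8}≡1. Then 4^{9} = 4^{8+1} ≡ 1 × 4 ≡ 4 mod 17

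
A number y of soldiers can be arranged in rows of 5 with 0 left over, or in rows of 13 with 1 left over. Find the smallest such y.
M = 5 × 13 = 65. M₁ = 13, y₁ ≡ 2 (mod 5). M₂ = 5, y₂ ≡ 8 (mod 13). y = 0×13×2 + 1×5×8 ≡ 40 (mod 65)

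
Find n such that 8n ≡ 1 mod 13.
Since 13 is prime, by Fermat 8^(-1) ≡ 8^{11} ≡ 5 mod 13. Verify: 8 × 5 = 40 ≡ 1 mod 13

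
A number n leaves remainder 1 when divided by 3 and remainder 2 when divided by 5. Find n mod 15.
M = 3 × 5 = 15. M₁ = 5, y₁ ≡ 2 mod 3. M₂ = 3, y₂ ≡ 2 mod 5. n = 1×5×2 + 2×3×2 ≡ 7 mod 15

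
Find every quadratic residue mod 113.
Quadratic residues modulo 113: {1, 2, 4, 7, 8, 9, 11, 13, 14, 15, 16, 18, 22, 25, 26, 28, 30, 31, 32, 36, 41, 44, 49, 50, 51, 52, 53, 56, 57, 60, 61, 62, 63, 64, 69, 72, 77, 81, 82, 83, 85, 87, 88, 91, 95, 97, 98, 99, 100, 102, 104, 105, 106, 109, 111, 112}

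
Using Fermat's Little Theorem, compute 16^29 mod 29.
By Fermat: 16^{28} ≡ 1 (mod 29). So 16^{29} = 16^{28} · 16^{1} ≡ 16^{1} ≡ 16 (mod 29)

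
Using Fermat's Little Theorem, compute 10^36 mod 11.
By Fermat: 10^{10} ≡ 1 mod 11. 36 = 3×10 + 6. So 10^{36} ≡ 10^{6} ≡ 1 mod 11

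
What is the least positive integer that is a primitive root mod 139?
g = 2. For each prime q|138: 2^{69}≡138, 2^{46}≡96, 2^{6}≡64, none ≡ 1, so ord_139(2) = 138 and 2 is a primitive root.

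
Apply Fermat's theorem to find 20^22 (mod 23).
By Fermat's Little Theorem, 20^{22} ≡ 1 (mod 23) since 23 is prime and gcd(20, 23) = 1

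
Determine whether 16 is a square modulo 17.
By Euler's criterion: 16^{8} ≡ 1 mod 17. Since this equals 1, 16 is a QR.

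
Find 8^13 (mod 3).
Using Fermat: 8^{2} ≡ 1 (mod 3). 13 ≡ 1 (mod 2). So 8^{13} ≡ 8^{1} ≡ 2 (mod 3)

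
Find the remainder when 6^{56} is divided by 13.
By Fermat: 6^{12} ≡ 1 mod 13. 56 = 4×12 + 8. So 6^{56} ≡ 6^{8} ≡ 3 mod 13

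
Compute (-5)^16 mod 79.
By repeated squaring (mod 79): (-5)^{1}≡74, (-5)^{2}≡25, (-5)^{4}≡72, (-5)^{8}≡49, (-5)^{16}≡31. So (-5)^{16} ≡ 31 (mod 79)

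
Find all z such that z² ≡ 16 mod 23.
The square roots of 16 mod 23 are 4 and 19. Verify: 4² = 16 ≡ 16 mod 23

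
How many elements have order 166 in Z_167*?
There are φ(167-1) = φ(166) = 82 primitive roots modulo 167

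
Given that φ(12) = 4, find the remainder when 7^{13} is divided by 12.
By Euler: 7^{4} ≡ 1 (mod 12) since gcd(7, 12) = 1. 13 = 3×4 + 1. So 7^{13} ≡ 7^{1} ≡ 7 (mod 12)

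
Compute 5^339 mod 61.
Using Fermat: 5^{60} ≡ 1 (mod 61). 339 ≡ 39 (mod 60). So 5^{339} ≡ 5^{39} ≡ 27 (mod 61)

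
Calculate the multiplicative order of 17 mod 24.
Powers of 17 mod 24: 17^1≡17, 17^2≡1. So the order of 17 is 2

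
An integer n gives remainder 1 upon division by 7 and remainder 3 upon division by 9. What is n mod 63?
M = 7 × 9 = 63. M₁ = 9, y₁ ≡ 4 mod 7. M₂ = 7, y₂ ≡ 4 mod 9. n = 1×9×4 + 3×7×4 ≡ 57 mod 63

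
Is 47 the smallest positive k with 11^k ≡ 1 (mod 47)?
Powers of 11 mod 47: 11^1≡11, 11^2≡27, 11^3≡15, 11^4≡24, 11^5≡29, 11^6≡37, 11^7≡31, 11^8≡12, 11^9≡38, 11^10≡42, 11^11≡39, 11^12≡6, 11^13≡19, 11^14≡21, 11^15≡43, 11^16≡3, 11^17≡33, 11^18≡34, 11^19≡45, 11^20≡25, 11^21≡40, 11^22≡17, 11^23≡46, 11^24≡36, 11^25≡20, 11^26≡32, 11^27≡23, 11^28≡18, 11^29≡10, 11^30≡16, 11^31≡35, 11^32≡9, 11^33≡5, 11^34≡8, 11^35≡41, 11^36≡28, 11^37≡26, 11^38≡4, 11^39≡44, 11^40≡14, 11^41≡13, 11^42≡2, 11^43≡22, 11^44≡7, 11^45≡30, 11^46≡1. Already 11^46≡1, so the order is 46 < 47. No, the actual order is 46.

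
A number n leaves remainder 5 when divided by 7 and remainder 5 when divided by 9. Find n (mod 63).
M = 7 × 9 = 63. M₁ = 9, y₁ ≡ 4 (mod 7). M₂ = 7, y₂ ≡ 4 (mod 9). n = 5×9×4 + 5×7×4 ≡ 5 (mod 63)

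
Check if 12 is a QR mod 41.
By Euler's criterion: 12^{20} ≡ 40 (mod 41). Since this equals -1 (≡ 40), 12 is not a QR.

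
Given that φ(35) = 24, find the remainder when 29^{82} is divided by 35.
By Euler: 29^{24} ≡ 1 mod 35 since gcd(29, 35) = 1. 82 = 3×24 + 10. So 29^{82} ≡ 29^{10} ≡ 1 mod 35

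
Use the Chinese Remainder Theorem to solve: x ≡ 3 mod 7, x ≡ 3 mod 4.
M = 7 × 4 = 28. M₁ = 4, y₁ ≡ 2 mod 7. M₂ = 7, y₂ ≡ 3 mod 4. x = 3×4×2 + 3×7×3 ≡ 3 mod 28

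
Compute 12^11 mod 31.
By repeated squaring mod 31: 12^{1}≡12, 12^{2}≡20, 12^{4}≡28, 12^{8}≡9. Then 12^{11} = 12^{8+2+1} ≡ 9 × 20 × 12 ≡ 21 mod 31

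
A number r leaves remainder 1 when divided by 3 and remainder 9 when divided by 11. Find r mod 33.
M = 3 × 11 = 33. M₁ = 11, y₁ ≡ 2 mod 3. M₂ = 3, y₂ ≡ 4 mod 11. r = 1×11×2 + 9×3×4 ≡ 31 mod 33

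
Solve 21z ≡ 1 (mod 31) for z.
Since 31 is prime, by Fermat 21^(-1) ≡ 21^{29} ≡ 3 (mod 31). Verify: 21 × 3 = 63 ≡ 1 (mod 31)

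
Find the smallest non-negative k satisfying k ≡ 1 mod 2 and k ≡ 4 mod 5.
M = 2 × 5 = 10. M₁ = 5, y₁ ≡ 1 mod 2. M₂ = 2, y₂ ≡ 3 mod 5. k = 1×5×1 + 4×2×3 ≡ 9 mod 10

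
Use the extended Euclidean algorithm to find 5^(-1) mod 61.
Extended GCD: 5(-12) + 61(1) = 1. So 5^(-1) ≡ -12 ≡ 49 mod 61. Verify: 5 × 49 = 245 ≡ 1 mod 61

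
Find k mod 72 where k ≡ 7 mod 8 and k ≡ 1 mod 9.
M = 8 × 9 = 72. M₁ = 9, y₁ ≡ 1 mod 8. M₂ = 8, y₂ ≡ 8 mod 9. k = 7×9×1 + 1×8×8 ≡ 55 mod 72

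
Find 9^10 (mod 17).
By repeated squaring (mod 17): 9^{1}≡9, 9^{2}≡13, 9^{4}≡16, 9^{8}≡1. Then 9^{10} = 9^{8+2} ≡ 1 × 13 ≡ 13 (mod 17)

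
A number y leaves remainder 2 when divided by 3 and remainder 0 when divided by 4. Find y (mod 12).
M = 3 × 4 = 12. M₁ = 4, y₁ ≡ 1 (mod 3). M₂ = 3, y₂ ≡ 3 (mod 4). y = 2×4×1 + 0×3×3 ≡ 8 (mod 12)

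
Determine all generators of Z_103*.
There are φ(102) = 32 primitive roots mod 103: {5, 6, 11, 12, 20, 21, 35, 40, 43, 44, 45, 48, 51, 53, 54, 62, 65, 67, 70, 71, 74, 75, 77, 78, 84, 85, 86, 87, 88, 96, 99, 101}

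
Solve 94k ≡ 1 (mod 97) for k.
Since 97 is prime, by Fermat 94^(-1) ≡ 94^{95} ≡ 32 (mod 97). Verify: 94 × 32 = 3008 ≡ 1 (mod 97)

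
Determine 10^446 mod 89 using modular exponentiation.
Using Fermat: 10^{88} ≡ 1 (mod 89). 446 ≡ 6 (mod 88). So 10^{446} ≡ 10^{6} ≡ 85 (mod 89)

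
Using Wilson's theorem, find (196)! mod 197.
By Wilson's theorem, (196)! ≡ -1 ≡ 196 mod 197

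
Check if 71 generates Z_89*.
71^{44} ≡ 1 mod 89 and 44 < 88, so ord_89(71) = 44 ≠ 88 and 71 is not a primitive root.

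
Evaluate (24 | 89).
(24/89) = 24^{44} mod 89 = -1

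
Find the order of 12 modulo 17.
Powers of 12 mod 17: 12^1≡12, 12^2≡8, 12^3≡11, 12^4≡13, 12^5≡3, 12^6≡2, 12^7≡7, 12^8≡16, 12^9≡5, 12^10≡9, 12^11≡6, 12^12≡4, 12^13≡14, 12^14≡15, 12^15≡10, 12^16≡1. Order = 16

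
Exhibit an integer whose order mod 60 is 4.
53 has order 4 mod 60 since 53^{4} ≡ 1 (mod 60) and no smaller power works.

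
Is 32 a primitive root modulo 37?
ord_37(32) divides 36. For each prime q|36: 32^{18}≡36, 32^{12}≡10, none ≡ 1. So 32 has order 36 and is a primitive root mod 37.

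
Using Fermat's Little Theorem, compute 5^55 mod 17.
By Fermat: 5^{16} ≡ 1 (mod 17). 55 = 3×16 + 7. So 5^{55} ≡ 5^{7} ≡ 10 (mod 17)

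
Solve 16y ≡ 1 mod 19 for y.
Since 19 is prime, by Fermat 16^(-1) ≡ 16^{17} ≡ 6 mod 19. Verify: 16 × 6 = 96 ≡ 1 mod 19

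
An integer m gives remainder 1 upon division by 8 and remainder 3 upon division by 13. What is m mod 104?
M = 8 × 13 = 104. M₁ = 13, y₁ ≡ 5 mod 8. M₂ = 8, y₂ ≡ 5 mod 13. m = 1×13×5 + 3×8×5 ≡ 81 mod 104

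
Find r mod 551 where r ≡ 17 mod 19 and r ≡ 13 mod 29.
M = 19 × 29 = 551. M₁ = 29, y₁ ≡ 2 mod 19. M₂ = 19, y₂ ≡ 26 mod 29. r = 17×29×2 + 13×19×26 ≡ 245 mod 551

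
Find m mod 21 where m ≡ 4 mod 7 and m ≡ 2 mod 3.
M = 7 × 3 = 21. M₁ = 3, y₁ ≡ 5 mod 7. M₂ = 7, y₂ ≡ 1 mod 3. m = 4×3×5 + 2×7×1 ≡ 11 mod 21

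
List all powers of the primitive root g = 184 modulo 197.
184^1, 184^2, ..., 184^{196} mod 197: [184, 169, 167, 193, 52, 112, 120, 16, 186, 143, 111, 133, 44, 19, 147, 59, 21, 121, 3, 158, 113, 107, 185, 156, 139, 163, 48, 164, 35, 136, 5, 132, 57, 47, 177, 63, 166, 9, 80, 142, 124, 161, 74, 23, 95, 144, 98, 105, 14, 15, 2, 171, 141, 137, 189, 104, 27, 43, 32, 175, 89, 25, 69, 88, 38, 97, 118, 42, 45, 6, 119, 29, 17, 173, 115, 81, 129, 96, 131, 70, 75, 10, 67, 114, 94, 157, 126, 135, 18, 160, 87, 51, 125, 148, 46, 190, 91, 196, 13, 28, 30, 4, 145, 85, 77, 181, 11, 54, 86, 64, 153, 178, 50, 138, 176, 76, 194, 39, 84, 90, 12, 41, 58, 34, 149, 33, 162, 61, 192, 65, 140, 150, 20, 134, 31, 188, 117, 55, 73, 36, 123, 174, 102, 53, 99, 92, 183, 182, 195, 26, 56, 60, 8, 93, 170, 154, 165, 22, 108, 172, 128, 109, 159, 100, 79, 155, 152, 191, 78, 168, 180, 24, 82, 116, 68, 101, 66, 127, 122, 187, 130, 83, 103, 40, 71, 62, 179, 37, 110, 146, 72, 49, 151, 7, 106, 1]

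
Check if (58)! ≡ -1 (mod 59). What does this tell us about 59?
(58)! mod 59 = 58. Since this equals -1 (mod 59), Wilson confirms 59 is prime.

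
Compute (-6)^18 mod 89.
By repeated squaring (mod 89): (-6)^{1}≡83, (-6)^{2}≡36, (-6)^{4}≡50, (-6)^{8}≡8, (-6)^{16}≡64. Then (-6)^{18} = (-6)^{16+2} ≡ 64 × 36 ≡ 79 (mod 89)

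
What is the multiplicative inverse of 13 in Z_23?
Since 23 is prime, by Fermat 13^(-1) ≡ 13^{21} ≡ 16 mod 23. Verify: 13 × 16 = 208 ≡ 1 mod 23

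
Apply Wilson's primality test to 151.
(150)! mod 151 = 150. Since 150 ≡ -1 (mod 151), 151 is prime.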